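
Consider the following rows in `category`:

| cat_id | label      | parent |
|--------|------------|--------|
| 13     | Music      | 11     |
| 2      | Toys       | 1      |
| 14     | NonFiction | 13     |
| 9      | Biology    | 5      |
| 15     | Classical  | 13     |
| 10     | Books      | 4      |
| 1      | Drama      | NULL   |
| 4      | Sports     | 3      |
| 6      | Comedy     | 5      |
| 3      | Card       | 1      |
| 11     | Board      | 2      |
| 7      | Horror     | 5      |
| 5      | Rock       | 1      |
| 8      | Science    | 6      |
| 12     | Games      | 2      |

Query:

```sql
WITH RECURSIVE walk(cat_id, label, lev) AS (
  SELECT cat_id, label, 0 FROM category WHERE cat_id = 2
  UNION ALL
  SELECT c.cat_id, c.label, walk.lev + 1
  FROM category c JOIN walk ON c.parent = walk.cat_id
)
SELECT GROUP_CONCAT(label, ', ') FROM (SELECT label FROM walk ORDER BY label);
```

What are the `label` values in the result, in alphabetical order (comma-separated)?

Base: cat_id=2 (Toys) at lev 0.
Iteration 1: rows with parent in {2} -> Board (id 11, lev 1), Games (id 12, lev 1).
Iteration 2: rows with parent in {11,12} -> Music (id 13, lev 2).
Iteration 3: rows with parent in {13} -> NonFiction (id 14, lev 3), Classical (id 15, lev 3).
Iteration 4: no rows with parent in {14,15}; recursion stops.

Board, Classical, Games, Music, NonFiction, Toys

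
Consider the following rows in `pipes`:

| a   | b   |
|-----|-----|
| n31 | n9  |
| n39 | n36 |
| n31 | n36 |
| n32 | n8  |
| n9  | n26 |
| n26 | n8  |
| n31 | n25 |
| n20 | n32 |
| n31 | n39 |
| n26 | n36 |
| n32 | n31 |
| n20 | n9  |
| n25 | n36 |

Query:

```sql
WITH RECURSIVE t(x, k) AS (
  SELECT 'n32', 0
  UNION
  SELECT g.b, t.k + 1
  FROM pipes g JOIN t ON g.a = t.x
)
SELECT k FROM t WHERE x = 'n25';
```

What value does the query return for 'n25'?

Base: (n32, k=0).
Iteration 1: edges from {n32} -> (n31, k=1), (n8, k=1).
Iteration 2: edges from {n31,n8} -> (n25, k=2), (n36, k=2), (n39, k=2), (n9, k=2).
Iteration 3: edges from {n25,n36,n39,n9} -> (n26, k=3), (n36, k=3). [UNION drops 1 duplicate row(s)]
Iteration 4: edges from {n26,n36} -> (n36, k=4), (n8, k=4).
Iteration 5: no outgoing edges from {n36,n8}; recursion stops.

2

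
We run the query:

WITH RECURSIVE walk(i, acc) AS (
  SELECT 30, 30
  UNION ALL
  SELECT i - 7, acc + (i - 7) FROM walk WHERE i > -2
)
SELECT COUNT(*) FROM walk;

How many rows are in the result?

Base: i=30, acc=30.
Iteration 1: 30 > -2 holds -> i = 30 - 7 = 23, acc = 30 + 23 = 53.
Iteration 2: 23 > -2 holds -> i = 23 - 7 = 16, acc = 53 + 16 = 69.
Iteration 3: 16 > -2 holds -> i = 16 - 7 = 9, acc = 69 + 9 = 78.
Iteration 4: 9 > -2 holds -> i = 9 - 7 = 2, acc = 78 + 2 = 80.
Iteration 5: 2 > -2 holds -> i = 2 - 7 = -5, acc = 80 + -5 = 75.
Iteration 6: -5 > -2 fails; recursion stops.
Total rows emitted: 6.

6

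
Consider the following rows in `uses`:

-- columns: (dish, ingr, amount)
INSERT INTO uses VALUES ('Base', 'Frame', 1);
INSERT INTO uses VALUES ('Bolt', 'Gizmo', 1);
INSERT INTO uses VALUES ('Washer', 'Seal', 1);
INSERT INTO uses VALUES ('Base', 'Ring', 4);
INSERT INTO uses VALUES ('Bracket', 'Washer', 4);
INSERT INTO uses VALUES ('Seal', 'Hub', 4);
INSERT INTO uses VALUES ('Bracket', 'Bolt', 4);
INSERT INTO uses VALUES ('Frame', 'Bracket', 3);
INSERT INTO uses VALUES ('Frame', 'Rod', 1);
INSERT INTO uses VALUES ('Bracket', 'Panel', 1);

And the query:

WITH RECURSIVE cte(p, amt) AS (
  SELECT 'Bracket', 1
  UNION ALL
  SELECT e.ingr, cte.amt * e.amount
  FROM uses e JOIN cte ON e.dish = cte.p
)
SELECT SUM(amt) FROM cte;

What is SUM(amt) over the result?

Base: (Bracket, amt=1).
Iteration 1: components of {Bracket} -> Bolt = 1*4 = 4, Panel = 1*1 = 1, Washer = 1*4 = 4.
Iteration 2: components of {Bolt,Panel,Washer} -> Gizmo = 4*1 = 4, Seal = 4*1 = 4.
Iteration 3: components of {Gizmo,Seal} -> Hub = 4*4 = 16.
Iteration 4: no further components; recursion stops.
SUM(amt) = 1 + 1 + 4 + 4 + 4 + 4 + 16 = 34.

34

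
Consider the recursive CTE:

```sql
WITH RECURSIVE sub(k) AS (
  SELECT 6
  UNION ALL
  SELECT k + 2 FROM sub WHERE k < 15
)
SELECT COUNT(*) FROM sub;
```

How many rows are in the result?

6

Base: k=6.
Iteration 1: 6 < 15 holds -> k = 6 + 2 = 8.
Iteration 2: 8 < 15 holds -> k = 8 + 2 = 10.
Iteration 3: 10 < 15 holds -> k = 10 + 2 = 12.
Iteration 4: 12 < 15 holds -> k = 12 + 2 = 14.
Iteration 5: 14 < 15 holds -> k = 14 + 2 = 16.
Iteration 6: 16 < 15 fails; recursion stops.
Total rows emitted: 6.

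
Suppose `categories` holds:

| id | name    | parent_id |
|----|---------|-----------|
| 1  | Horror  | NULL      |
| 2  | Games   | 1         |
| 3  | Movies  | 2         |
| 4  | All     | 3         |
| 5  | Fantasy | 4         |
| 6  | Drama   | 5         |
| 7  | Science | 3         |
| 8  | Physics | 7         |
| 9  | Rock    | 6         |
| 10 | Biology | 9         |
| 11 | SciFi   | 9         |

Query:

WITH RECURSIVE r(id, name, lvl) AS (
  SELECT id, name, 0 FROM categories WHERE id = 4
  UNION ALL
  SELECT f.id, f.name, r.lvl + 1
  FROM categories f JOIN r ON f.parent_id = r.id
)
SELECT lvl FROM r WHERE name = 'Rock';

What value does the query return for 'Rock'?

Base: id=4 (All) at lvl 0.
Iteration 1: rows with parent_id in {4} -> Fantasy (id 5, lvl 1).
Iteration 2: rows with parent_id in {5} -> Drama (id 6, lvl 2).
Iteration 3: rows with parent_id in {6} -> Rock (id 9, lvl 3).
Iteration 4: rows with parent_id in {9} -> Biology (id 10, lvl 4), SciFi (id 11, lvl 4).
Iteration 5: no rows with parent_id in {10,11}; recursion stops.

3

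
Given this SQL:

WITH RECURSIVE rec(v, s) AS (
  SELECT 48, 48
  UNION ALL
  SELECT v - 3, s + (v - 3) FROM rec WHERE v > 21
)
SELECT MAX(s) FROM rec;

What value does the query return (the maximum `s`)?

345

Base: v=48, s=48.
Iteration 1: 48 > 21 holds -> v = 48 - 3 = 45, s = 48 + 45 = 93.
Iteration 2: 45 > 21 holds -> v = 45 - 3 = 42, s = 93 + 42 = 135.
Iteration 3: 42 > 21 holds -> v = 42 - 3 = 39, s = 135 + 39 = 174.
Iteration 4: 39 > 21 holds -> v = 39 - 3 = 36, s = 174 + 36 = 210.
Iteration 5: 36 > 21 holds -> v = 36 - 3 = 33, s = 210 + 33 = 243.
Iteration 6: 33 > 21 holds -> v = 33 - 3 = 30, s = 243 + 30 = 273.
Iteration 7: 30 > 21 holds -> v = 30 - 3 = 27, s = 273 + 27 = 300.
Iteration 8: 27 > 21 holds -> v = 27 - 3 = 24, s = 300 + 24 = 324.
Iteration 9: 24 > 21 holds -> v = 24 - 3 = 21, s = 324 + 21 = 345.
Iteration 10: 21 > 21 fails; recursion stops.
s values: 48, 93, 135, 174, 210, 243, 273, 300, 324, 345; the maximum is 345.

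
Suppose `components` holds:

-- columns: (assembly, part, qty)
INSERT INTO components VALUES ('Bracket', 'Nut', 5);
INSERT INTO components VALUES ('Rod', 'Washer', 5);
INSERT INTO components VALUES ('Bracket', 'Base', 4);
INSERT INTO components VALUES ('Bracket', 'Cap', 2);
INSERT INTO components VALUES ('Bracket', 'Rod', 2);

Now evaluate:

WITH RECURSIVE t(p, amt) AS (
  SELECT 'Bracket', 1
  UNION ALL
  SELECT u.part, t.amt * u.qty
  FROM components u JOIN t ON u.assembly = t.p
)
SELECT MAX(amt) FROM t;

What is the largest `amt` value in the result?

Base: (Bracket, amt=1).
Iteration 1: components of {Bracket} -> Base = 1*4 = 4, Cap = 1*2 = 2, Nut = 1*5 = 5, Rod = 1*2 = 2.
Iteration 2: components of {Base,Cap,Nut,Rod} -> Washer = 2*5 = 10.
Iteration 3: no further components; recursion stops.
amt values: 1, 2, 4, 2, 5, 10; the maximum is 10.

10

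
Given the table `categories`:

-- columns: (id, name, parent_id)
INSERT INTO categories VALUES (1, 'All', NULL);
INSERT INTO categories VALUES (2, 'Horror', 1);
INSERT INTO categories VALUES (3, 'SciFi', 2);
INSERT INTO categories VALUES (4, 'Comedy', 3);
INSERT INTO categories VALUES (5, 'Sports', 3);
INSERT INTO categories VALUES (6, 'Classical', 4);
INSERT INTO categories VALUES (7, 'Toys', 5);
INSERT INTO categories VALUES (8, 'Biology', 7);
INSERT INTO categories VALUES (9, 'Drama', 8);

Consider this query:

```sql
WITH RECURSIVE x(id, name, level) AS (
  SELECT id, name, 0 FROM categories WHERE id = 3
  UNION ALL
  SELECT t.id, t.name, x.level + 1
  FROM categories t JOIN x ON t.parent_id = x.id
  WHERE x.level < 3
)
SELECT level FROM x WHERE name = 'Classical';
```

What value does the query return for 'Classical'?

2

Base: id=3 (SciFi) at level 0.
Iteration 1: rows with parent_id in {3} -> Comedy (id 4, level 1), Sports (id 5, level 1).
Iteration 2: rows with parent_id in {4,5} -> Classical (id 6, level 2), Toys (id 7, level 2).
Iteration 3: rows with parent_id in {6,7} -> Biology (id 8, level 3).
Iteration 4: level < 3 fails for all current rows; recursion stops.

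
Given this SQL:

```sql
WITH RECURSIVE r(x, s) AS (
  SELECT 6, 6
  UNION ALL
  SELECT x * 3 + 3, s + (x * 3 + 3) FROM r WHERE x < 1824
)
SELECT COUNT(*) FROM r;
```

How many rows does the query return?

7

Base: x=6, s=6.
Iteration 1: 6 < 1824 holds -> x = 6 * 3 + 3 = 21, s = 6 + 21 = 27.
Iteration 2: 21 < 1824 holds -> x = 21 * 3 + 3 = 66, s = 27 + 66 = 93.
Iteration 3: 66 < 1824 holds -> x = 66 * 3 + 3 = 201, s = 93 + 201 = 294.
Iteration 4: 201 < 1824 holds -> x = 201 * 3 + 3 = 606, s = 294 + 606 = 900.
Iteration 5: 606 < 1824 holds -> x = 606 * 3 + 3 = 1821, s = 900 + 1821 = 2721.
Iteration 6: 1821 < 1824 holds -> x = 1821 * 3 + 3 = 5466, s = 2721 + 5466 = 8187.
Iteration 7: 5466 < 1824 fails; recursion stops.
Total rows emitted: 7.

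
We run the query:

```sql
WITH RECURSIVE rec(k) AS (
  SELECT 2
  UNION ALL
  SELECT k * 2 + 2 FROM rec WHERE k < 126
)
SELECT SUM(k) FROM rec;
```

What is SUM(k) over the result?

240

Base: k=2.
Iteration 1: 2 < 126 holds -> k = 2 * 2 + 2 = 6.
Iteration 2: 6 < 126 holds -> k = 6 * 2 + 2 = 14.
Iteration 3: 14 < 126 holds -> k = 14 * 2 + 2 = 30.
Iteration 4: 30 < 126 holds -> k = 30 * 2 + 2 = 62.
Iteration 5: 62 < 126 holds -> k = 62 * 2 + 2 = 126.
Iteration 6: 126 < 126 fails; recursion stops.
SUM(k) = 2 + 6 + 14 + 30 + 62 + 126 = 240.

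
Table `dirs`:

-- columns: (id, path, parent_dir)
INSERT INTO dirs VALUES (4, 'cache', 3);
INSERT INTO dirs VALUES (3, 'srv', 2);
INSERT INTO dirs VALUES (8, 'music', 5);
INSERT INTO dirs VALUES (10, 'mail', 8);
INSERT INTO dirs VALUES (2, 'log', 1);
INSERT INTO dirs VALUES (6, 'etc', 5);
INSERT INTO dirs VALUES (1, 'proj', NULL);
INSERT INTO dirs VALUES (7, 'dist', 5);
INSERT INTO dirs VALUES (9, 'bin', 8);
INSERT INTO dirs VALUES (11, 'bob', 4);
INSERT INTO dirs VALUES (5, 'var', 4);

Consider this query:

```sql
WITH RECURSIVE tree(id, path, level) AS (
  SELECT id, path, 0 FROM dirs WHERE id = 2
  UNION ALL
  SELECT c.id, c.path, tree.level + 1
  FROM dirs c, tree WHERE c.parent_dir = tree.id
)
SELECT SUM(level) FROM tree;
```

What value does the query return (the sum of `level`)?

31

Base: id=2 (log) at level 0.
Iteration 1: rows with parent_dir in {2} -> srv (id 3, level 1).
Iteration 2: rows with parent_dir in {3} -> cache (id 4, level 2).
Iteration 3: rows with parent_dir in {4} -> var (id 5, level 3), bob (id 11, level 3).
Iteration 4: rows with parent_dir in {5,11} -> etc (id 6, level 4), dist (id 7, level 4), music (id 8, level 4).
Iteration 5: rows with parent_dir in {6,7,8} -> bin (id 9, level 5), mail (id 10, level 5).
Iteration 6: no rows with parent_dir in {9,10}; recursion stops.
SUM(level) = 0 + 1 + 2 + 3 + 3 + 4 + 4 + 4 + 5 + 5 = 31.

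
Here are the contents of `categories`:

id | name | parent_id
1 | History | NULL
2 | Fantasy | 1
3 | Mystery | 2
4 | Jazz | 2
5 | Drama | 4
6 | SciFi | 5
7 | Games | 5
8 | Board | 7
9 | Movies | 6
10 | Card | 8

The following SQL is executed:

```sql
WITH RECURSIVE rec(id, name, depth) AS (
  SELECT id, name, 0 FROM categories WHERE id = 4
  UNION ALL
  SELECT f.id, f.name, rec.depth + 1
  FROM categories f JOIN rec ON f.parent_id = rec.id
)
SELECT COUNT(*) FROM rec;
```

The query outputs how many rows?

7

Base: id=4 (Jazz) at depth 0.
Iteration 1: rows with parent_id in {4} -> Drama (id 5, depth 1).
Iteration 2: rows with parent_id in {5} -> SciFi (id 6, depth 2), Games (id 7, depth 2).
Iteration 3: rows with parent_id in {6,7} -> Board (id 8, depth 3), Movies (id 9, depth 3).
Iteration 4: rows with parent_id in {8,9} -> Card (id 10, depth 4).
Iteration 5: no rows with parent_id in {10}; recursion stops.
Total rows emitted: 7.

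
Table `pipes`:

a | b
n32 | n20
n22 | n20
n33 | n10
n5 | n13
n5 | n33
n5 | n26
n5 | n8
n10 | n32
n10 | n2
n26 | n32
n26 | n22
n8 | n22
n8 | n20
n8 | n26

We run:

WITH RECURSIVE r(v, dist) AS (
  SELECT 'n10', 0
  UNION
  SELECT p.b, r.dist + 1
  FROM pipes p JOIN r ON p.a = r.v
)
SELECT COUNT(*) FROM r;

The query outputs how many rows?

Base: (n10, dist=0).
Iteration 1: edges from {n10} -> (n2, dist=1), (n32, dist=1).
Iteration 2: edges from {n2,n32} -> (n20, dist=2).
Iteration 3: no outgoing edges from {n20}; recursion stops.
Total rows emitted: 4.

4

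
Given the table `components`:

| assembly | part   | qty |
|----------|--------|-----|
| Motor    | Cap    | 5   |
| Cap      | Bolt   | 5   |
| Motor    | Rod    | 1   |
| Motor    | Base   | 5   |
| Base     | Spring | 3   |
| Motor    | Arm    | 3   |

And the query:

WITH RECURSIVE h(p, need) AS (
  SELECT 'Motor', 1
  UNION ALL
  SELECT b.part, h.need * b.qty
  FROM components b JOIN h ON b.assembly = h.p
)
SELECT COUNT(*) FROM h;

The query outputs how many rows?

7

Base: (Motor, need=1).
Iteration 1: components of {Motor} -> Arm = 1*3 = 3, Base = 1*5 = 5, Cap = 1*5 = 5, Rod = 1*1 = 1.
Iteration 2: components of {Arm,Base,Cap,Rod} -> Bolt = 5*5 = 25, Spring = 5*3 = 15.
Iteration 3: no further components; recursion stops.
Total rows emitted: 7.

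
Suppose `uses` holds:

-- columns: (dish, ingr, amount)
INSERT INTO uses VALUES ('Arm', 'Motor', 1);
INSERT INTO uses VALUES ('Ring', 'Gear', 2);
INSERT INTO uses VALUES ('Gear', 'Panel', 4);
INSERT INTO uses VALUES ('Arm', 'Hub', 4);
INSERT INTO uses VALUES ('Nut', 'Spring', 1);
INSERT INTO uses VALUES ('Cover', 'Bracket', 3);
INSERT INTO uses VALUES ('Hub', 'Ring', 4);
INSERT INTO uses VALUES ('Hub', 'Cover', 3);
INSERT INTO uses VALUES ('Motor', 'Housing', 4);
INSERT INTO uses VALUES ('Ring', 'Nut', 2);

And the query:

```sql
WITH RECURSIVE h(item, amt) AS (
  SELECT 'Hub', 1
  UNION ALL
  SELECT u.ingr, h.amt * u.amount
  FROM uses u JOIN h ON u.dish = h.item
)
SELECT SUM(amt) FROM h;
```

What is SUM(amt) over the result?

Base: (Hub, amt=1).
Iteration 1: components of {Hub} -> Cover = 1*3 = 3, Ring = 1*4 = 4.
Iteration 2: components of {Cover,Ring} -> Bracket = 3*3 = 9, Gear = 4*2 = 8, Nut = 4*2 = 8.
Iteration 3: components of {Bracket,Gear,Nut} -> Panel = 8*4 = 32, Spring = 8*1 = 8.
Iteration 4: no further components; recursion stops.
SUM(amt) = 1 + 4 + 3 + 8 + 8 + 9 + 32 + 8 = 73.

73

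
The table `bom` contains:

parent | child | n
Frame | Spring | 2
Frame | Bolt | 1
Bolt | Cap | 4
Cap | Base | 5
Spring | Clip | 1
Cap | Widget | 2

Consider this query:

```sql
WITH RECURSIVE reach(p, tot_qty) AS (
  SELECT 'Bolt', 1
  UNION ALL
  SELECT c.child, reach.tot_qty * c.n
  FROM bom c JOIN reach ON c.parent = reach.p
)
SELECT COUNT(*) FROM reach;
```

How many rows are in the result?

Base: (Bolt, tot_qty=1).
Iteration 1: components of {Bolt} -> Cap = 1*4 = 4.
Iteration 2: components of {Cap} -> Base = 4*5 = 20, Widget = 4*2 = 8.
Iteration 3: no further components; recursion stops.
Total rows emitted: 4.

4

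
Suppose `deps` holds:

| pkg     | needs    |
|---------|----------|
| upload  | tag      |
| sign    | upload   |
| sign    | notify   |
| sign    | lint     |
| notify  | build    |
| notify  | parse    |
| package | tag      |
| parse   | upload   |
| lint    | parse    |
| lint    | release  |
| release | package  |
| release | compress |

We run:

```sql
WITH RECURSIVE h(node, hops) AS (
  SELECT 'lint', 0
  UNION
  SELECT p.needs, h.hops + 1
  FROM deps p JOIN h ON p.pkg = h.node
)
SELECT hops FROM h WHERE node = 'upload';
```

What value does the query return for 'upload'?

2

Base: (lint, hops=0).
Iteration 1: edges from {lint} -> (parse, hops=1), (release, hops=1).
Iteration 2: edges from {parse,release} -> (compress, hops=2), (package, hops=2), (upload, hops=2).
Iteration 3: edges from {compress,package,upload} -> (tag, hops=3). [UNION drops 1 duplicate row(s)]
Iteration 4: no outgoing edges from {tag}; recursion stops.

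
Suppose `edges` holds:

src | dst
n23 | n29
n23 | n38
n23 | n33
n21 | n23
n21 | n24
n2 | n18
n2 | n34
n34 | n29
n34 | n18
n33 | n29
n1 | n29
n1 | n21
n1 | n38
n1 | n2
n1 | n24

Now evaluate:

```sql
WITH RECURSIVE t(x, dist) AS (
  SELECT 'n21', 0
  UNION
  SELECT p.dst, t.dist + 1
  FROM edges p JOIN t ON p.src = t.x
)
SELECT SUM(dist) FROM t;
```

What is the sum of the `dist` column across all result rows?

Base: (n21, dist=0).
Iteration 1: edges from {n21} -> (n23, dist=1), (n24, dist=1).
Iteration 2: edges from {n23,n24} -> (n29, dist=2), (n33, dist=2), (n38, dist=2).
Iteration 3: edges from {n29,n33,n38} -> (n29, dist=3).
Iteration 4: no outgoing edges from {n29}; recursion stops.
SUM(dist) = 0 + 1 + 1 + 2 + 2 + 2 + 3 = 11.

11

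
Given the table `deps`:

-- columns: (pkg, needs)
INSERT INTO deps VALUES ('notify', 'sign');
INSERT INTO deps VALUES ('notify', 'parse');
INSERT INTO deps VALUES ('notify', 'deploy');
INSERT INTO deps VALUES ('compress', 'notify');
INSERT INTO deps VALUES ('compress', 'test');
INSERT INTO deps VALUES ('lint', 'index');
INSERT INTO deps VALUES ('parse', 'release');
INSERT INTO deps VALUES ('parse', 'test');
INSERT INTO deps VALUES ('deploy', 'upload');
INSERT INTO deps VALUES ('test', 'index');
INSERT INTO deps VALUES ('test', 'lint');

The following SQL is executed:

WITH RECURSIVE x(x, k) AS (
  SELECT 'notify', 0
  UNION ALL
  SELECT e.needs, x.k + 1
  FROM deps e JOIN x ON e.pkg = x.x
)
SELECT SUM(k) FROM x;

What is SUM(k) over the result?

19

Base: (notify, k=0).
Iteration 1: edges from {notify} -> (deploy, k=1), (parse, k=1), (sign, k=1).
Iteration 2: edges from {deploy,parse,sign} -> (release, k=2), (test, k=2), (upload, k=2).
Iteration 3: edges from {release,test,upload} -> (index, k=3), (lint, k=3).
Iteration 4: edges from {index,lint} -> (index, k=4).
Iteration 5: no outgoing edges from {index}; recursion stops.
SUM(k) = 0 + 1 + 1 + 1 + 2 + 2 + 2 + 3 + 3 + 4 = 19.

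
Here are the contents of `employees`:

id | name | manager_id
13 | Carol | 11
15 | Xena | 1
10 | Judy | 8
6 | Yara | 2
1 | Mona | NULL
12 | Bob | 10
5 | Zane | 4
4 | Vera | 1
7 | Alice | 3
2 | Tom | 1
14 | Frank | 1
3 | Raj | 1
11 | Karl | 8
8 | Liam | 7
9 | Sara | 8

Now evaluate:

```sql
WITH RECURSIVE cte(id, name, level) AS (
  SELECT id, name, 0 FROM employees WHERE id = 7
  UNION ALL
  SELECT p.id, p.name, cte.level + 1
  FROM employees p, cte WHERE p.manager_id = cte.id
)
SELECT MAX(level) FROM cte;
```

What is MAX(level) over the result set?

3

Base: id=7 (Alice) at level 0.
Iteration 1: rows with manager_id in {7} -> Liam (id 8, level 1).
Iteration 2: rows with manager_id in {8} -> Sara (id 9, level 2), Judy (id 10, level 2), Karl (id 11, level 2).
Iteration 3: rows with manager_id in {9,10,11} -> Bob (id 12, level 3), Carol (id 13, level 3).
Iteration 4: no rows with manager_id in {12,13}; recursion stops.
level values: 0, 1, 2, 2, 2, 3, 3; the maximum is 3.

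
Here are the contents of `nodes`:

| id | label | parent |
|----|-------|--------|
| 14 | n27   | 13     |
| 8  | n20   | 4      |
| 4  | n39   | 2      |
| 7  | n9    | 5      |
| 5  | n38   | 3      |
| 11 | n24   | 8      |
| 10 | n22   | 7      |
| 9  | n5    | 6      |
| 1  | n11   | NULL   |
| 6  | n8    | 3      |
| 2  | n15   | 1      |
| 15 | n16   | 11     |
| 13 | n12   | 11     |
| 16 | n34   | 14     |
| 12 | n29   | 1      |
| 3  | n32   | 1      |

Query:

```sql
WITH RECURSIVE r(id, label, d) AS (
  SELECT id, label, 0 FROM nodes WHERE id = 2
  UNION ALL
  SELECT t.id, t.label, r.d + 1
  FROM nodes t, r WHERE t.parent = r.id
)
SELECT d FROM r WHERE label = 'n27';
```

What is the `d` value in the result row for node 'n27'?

5

Base: id=2 (n15) at d 0.
Iteration 1: rows with parent in {2} -> n39 (id 4, d 1).
Iteration 2: rows with parent in {4} -> n20 (id 8, d 2).
Iteration 3: rows with parent in {8} -> n24 (id 11, d 3).
Iteration 4: rows with parent in {11} -> n12 (id 13, d 4), n16 (id 15, d 4).
Iteration 5: rows with parent in {13,15} -> n27 (id 14, d 5).
Iteration 6: rows with parent in {14} -> n34 (id 16, d 6).
Iteration 7: no rows with parent in {16}; recursion stops.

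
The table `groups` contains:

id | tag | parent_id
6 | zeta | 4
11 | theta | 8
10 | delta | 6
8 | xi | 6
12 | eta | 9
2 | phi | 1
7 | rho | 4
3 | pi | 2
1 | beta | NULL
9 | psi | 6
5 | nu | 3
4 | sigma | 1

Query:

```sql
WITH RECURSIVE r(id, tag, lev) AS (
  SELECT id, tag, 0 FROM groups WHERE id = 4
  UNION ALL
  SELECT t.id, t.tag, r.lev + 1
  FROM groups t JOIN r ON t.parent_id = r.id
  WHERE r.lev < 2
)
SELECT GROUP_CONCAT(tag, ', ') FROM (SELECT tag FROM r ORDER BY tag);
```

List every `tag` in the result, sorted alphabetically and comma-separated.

delta, psi, rho, sigma, xi, zeta

Base: id=4 (sigma) at lev 0.
Iteration 1: rows with parent_id in {4} -> zeta (id 6, lev 1), rho (id 7, lev 1).
Iteration 2: rows with parent_id in {6,7} -> xi (id 8, lev 2), psi (id 9, lev 2), delta (id 10, lev 2).
Iteration 3: lev < 2 fails for all current rows; recursion stops.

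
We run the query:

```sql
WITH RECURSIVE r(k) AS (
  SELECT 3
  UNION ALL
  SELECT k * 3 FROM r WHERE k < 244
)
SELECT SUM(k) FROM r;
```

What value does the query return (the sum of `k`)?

1092

Base: k=3.
Iteration 1: 3 < 244 holds -> k = 3 * 3 = 9.
Iteration 2: 9 < 244 holds -> k = 9 * 3 = 27.
Iteration 3: 27 < 244 holds -> k = 27 * 3 = 81.
Iteration 4: 81 < 244 holds -> k = 81 * 3 = 243.
Iteration 5: 243 < 244 holds -> k = 243 * 3 = 729.
Iteration 6: 729 < 244 fails; recursion stops.
SUM(k) = 3 + 9 + 27 + 81 + 243 + 729 = 1092.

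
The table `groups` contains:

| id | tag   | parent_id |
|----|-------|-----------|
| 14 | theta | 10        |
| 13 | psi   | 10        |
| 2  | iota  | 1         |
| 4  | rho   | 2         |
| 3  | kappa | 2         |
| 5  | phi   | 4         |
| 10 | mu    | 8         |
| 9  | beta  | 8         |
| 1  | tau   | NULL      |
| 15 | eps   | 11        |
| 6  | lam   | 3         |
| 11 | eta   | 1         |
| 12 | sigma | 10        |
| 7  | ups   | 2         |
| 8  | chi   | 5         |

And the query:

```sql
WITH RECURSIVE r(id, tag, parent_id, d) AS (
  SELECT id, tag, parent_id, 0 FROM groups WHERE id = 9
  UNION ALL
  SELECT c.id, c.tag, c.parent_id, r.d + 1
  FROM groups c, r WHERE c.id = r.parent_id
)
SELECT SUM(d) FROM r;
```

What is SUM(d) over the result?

Base: id=9 (beta), parent_id=8, d 0.
Iteration 1: join on id=8 -> chi (id 8, parent_id=5, d 1).
Iteration 2: join on id=5 -> phi (id 5, parent_id=4, d 2).
Iteration 3: join on id=4 -> rho (id 4, parent_id=2, d 3).
Iteration 4: join on id=2 -> iota (id 2, parent_id=1, d 4).
Iteration 5: join on id=1 -> tau (id 1, parent_id=NULL, d 5).
Iteration 6: parent_id is NULL; no match; recursion stops.
SUM(d) = 0 + 1 + 2 + 3 + 4 + 5 = 15.

15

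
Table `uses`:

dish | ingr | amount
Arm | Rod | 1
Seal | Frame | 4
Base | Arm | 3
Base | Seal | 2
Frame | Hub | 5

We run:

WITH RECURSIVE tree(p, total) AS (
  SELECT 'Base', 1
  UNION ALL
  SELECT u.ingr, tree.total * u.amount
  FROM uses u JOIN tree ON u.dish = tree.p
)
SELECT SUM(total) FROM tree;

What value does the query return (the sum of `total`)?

Base: (Base, total=1).
Iteration 1: components of {Base} -> Arm = 1*3 = 3, Seal = 1*2 = 2.
Iteration 2: components of {Arm,Seal} -> Frame = 2*4 = 8, Rod = 3*1 = 3.
Iteration 3: components of {Frame,Rod} -> Hub = 8*5 = 40.
Iteration 4: no further components; recursion stops.
SUM(total) = 1 + 2 + 3 + 8 + 3 + 40 = 57.

57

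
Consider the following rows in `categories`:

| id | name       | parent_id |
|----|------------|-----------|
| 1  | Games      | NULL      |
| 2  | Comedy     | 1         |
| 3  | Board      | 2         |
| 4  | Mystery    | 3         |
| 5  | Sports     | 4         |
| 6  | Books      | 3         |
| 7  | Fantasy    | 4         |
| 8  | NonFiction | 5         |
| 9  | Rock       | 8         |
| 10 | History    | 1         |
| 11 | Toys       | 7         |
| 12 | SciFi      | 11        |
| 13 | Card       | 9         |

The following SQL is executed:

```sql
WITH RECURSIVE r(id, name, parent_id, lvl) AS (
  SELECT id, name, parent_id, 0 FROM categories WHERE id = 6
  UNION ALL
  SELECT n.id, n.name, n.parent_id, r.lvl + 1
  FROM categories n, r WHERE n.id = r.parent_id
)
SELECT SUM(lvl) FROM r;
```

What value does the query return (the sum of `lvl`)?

Base: id=6 (Books), parent_id=3, lvl 0.
Iteration 1: join on id=3 -> Board (id 3, parent_id=2, lvl 1).
Iteration 2: join on id=2 -> Comedy (id 2, parent_id=1, lvl 2).
Iteration 3: join on id=1 -> Games (id 1, parent_id=NULL, lvl 3).
Iteration 4: parent_id is NULL; no match; recursion stops.
SUM(lvl) = 0 + 1 + 2 + 3 = 6.

6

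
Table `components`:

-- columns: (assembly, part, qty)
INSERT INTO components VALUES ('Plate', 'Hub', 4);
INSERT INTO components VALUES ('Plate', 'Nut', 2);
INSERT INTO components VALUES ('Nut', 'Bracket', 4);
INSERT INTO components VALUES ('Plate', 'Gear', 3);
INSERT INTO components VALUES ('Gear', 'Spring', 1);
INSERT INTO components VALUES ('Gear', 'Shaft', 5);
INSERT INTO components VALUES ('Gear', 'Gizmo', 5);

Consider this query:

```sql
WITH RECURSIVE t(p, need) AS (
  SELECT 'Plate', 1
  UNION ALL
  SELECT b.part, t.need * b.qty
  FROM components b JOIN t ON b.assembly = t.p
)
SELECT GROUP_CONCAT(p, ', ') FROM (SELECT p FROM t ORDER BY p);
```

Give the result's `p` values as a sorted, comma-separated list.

Bracket, Gear, Gizmo, Hub, Nut, Plate, Shaft, Spring

Base: (Plate, need=1).
Iteration 1: components of {Plate} -> Gear = 1*3 = 3, Hub = 1*4 = 4, Nut = 1*2 = 2.
Iteration 2: components of {Gear,Hub,Nut} -> Bracket = 2*4 = 8, Gizmo = 3*5 = 15, Shaft = 3*5 = 15, Spring = 3*1 = 3.
Iteration 3: no further components; recursion stops.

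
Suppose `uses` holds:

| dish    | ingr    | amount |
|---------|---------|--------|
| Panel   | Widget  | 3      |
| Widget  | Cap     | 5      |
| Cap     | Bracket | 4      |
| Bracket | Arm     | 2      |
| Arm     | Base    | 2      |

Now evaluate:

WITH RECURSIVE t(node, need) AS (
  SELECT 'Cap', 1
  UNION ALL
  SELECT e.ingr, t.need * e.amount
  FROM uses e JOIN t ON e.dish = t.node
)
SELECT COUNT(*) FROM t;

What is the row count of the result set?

4

Base: (Cap, need=1).
Iteration 1: components of {Cap} -> Bracket = 1*4 = 4.
Iteration 2: components of {Bracket} -> Arm = 4*2 = 8.
Iteration 3: components of {Arm} -> Base = 8*2 = 16.
Iteration 4: no further components; recursion stops.
Total rows emitted: 4.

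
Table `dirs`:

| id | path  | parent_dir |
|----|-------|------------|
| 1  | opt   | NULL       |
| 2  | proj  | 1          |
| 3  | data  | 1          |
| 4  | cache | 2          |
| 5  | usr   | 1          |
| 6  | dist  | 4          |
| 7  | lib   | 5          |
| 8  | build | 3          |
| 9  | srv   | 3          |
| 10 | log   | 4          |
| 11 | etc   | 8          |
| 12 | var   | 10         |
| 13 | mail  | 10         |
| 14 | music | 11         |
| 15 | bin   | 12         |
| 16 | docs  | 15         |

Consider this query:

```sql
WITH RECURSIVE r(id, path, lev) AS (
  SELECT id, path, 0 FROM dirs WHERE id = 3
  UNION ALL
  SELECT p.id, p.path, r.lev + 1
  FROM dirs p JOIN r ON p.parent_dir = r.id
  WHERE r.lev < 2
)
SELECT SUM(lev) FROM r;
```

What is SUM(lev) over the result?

Base: id=3 (data) at lev 0.
Iteration 1: rows with parent_dir in {3} -> build (id 8, lev 1), srv (id 9, lev 1).
Iteration 2: rows with parent_dir in {8,9} -> etc (id 11, lev 2).
Iteration 3: lev < 2 fails for all current rows; recursion stops.
SUM(lev) = 0 + 1 + 1 + 2 = 4.

4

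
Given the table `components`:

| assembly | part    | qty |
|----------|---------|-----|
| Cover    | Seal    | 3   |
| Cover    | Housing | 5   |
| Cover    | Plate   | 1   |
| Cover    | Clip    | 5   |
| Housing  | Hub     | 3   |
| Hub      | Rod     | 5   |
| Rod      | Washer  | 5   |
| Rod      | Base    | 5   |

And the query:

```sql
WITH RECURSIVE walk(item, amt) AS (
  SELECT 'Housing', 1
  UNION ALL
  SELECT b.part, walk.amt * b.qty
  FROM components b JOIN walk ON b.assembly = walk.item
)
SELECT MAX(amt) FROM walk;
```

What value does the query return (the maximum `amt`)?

75

Base: (Housing, amt=1).
Iteration 1: components of {Housing} -> Hub = 1*3 = 3.
Iteration 2: components of {Hub} -> Rod = 3*5 = 15.
Iteration 3: components of {Rod} -> Base = 15*5 = 75, Washer = 15*5 = 75.
Iteration 4: no further components; recursion stops.
amt values: 1, 3, 15, 75, 75; the maximum is 75.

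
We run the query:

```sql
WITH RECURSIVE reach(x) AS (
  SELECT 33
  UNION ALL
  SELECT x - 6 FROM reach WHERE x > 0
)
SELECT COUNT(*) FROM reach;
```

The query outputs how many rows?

Base: x=33.
Iteration 1: 33 > 0 holds -> x = 33 - 6 = 27.
Iteration 2: 27 > 0 holds -> x = 27 - 6 = 21.
Iteration 3: 21 > 0 holds -> x = 21 - 6 = 15.
Iteration 4: 15 > 0 holds -> x = 15 - 6 = 9.
Iteration 5: 9 > 0 holds -> x = 9 - 6 = 3.
Iteration 6: 3 > 0 holds -> x = 3 - 6 = -3.
Iteration 7: -3 > 0 fails; recursion stops.
Total rows emitted: 7.

7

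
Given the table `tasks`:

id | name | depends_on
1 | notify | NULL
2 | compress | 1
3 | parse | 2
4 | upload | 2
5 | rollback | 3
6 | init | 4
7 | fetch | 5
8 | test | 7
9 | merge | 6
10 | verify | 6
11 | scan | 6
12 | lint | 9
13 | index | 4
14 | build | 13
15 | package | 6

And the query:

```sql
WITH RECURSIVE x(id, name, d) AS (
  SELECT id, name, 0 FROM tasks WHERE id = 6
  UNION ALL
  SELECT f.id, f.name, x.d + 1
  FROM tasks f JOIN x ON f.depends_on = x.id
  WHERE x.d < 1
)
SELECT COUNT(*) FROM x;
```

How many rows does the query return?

5

Base: id=6 (init) at d 0.
Iteration 1: rows with depends_on in {6} -> merge (id 9, d 1), verify (id 10, d 1), scan (id 11, d 1), package (id 15, d 1).
Iteration 2: d < 1 fails for all current rows; recursion stops.
Total rows emitted: 5.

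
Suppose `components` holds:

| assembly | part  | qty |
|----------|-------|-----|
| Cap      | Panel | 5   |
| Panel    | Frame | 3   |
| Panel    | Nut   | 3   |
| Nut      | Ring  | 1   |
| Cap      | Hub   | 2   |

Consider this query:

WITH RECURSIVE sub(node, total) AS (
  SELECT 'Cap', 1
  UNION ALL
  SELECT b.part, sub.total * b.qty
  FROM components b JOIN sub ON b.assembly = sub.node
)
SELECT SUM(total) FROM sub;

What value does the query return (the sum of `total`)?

53

Base: (Cap, total=1).
Iteration 1: components of {Cap} -> Hub = 1*2 = 2, Panel = 1*5 = 5.
Iteration 2: components of {Hub,Panel} -> Frame = 5*3 = 15, Nut = 5*3 = 15.
Iteration 3: components of {Frame,Nut} -> Ring = 15*1 = 15.
Iteration 4: no further components; recursion stops.
SUM(total) = 1 + 5 + 2 + 15 + 15 + 15 = 53.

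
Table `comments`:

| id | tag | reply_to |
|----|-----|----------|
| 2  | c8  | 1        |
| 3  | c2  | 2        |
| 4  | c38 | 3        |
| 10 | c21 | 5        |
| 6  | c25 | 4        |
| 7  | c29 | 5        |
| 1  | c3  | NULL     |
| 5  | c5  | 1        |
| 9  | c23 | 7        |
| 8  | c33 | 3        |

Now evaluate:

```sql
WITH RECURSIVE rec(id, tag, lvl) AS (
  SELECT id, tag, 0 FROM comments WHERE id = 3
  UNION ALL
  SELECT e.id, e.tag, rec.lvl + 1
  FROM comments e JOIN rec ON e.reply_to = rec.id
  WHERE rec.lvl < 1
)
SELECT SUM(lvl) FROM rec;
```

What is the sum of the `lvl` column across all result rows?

Base: id=3 (c2) at lvl 0.
Iteration 1: rows with reply_to in {3} -> c38 (id 4, lvl 1), c33 (id 8, lvl 1).
Iteration 2: lvl < 1 fails for all current rows; recursion stops.
SUM(lvl) = 0 + 1 + 1 = 2.

2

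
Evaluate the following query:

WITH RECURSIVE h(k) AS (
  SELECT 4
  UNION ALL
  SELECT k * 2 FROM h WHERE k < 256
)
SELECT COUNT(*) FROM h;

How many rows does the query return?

7

Base: k=4.
Iteration 1: 4 < 256 holds -> k = 4 * 2 = 8.
Iteration 2: 8 < 256 holds -> k = 8 * 2 = 16.
Iteration 3: 16 < 256 holds -> k = 16 * 2 = 32.
Iteration 4: 32 < 256 holds -> k = 32 * 2 = 64.
Iteration 5: 64 < 256 holds -> k = 64 * 2 = 128.
Iteration 6: 128 < 256 holds -> k = 128 * 2 = 256.
Iteration 7: 256 < 256 fails; recursion stops.
Total rows emitted: 7.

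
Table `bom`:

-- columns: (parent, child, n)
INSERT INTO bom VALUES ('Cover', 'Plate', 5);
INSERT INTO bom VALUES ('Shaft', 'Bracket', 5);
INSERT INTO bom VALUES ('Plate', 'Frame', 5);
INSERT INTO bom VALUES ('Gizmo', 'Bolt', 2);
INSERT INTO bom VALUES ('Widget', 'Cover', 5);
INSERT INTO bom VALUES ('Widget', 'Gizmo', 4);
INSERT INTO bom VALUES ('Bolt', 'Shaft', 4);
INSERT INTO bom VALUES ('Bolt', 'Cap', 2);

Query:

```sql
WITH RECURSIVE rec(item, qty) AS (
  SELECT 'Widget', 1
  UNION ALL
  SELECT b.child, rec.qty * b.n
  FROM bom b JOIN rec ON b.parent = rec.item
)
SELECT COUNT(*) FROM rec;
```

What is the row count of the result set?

Base: (Widget, qty=1).
Iteration 1: components of {Widget} -> Cover = 1*5 = 5, Gizmo = 1*4 = 4.
Iteration 2: components of {Cover,Gizmo} -> Bolt = 4*2 = 8, Plate = 5*5 = 25.
Iteration 3: components of {Bolt,Plate} -> Cap = 8*2 = 16, Frame = 25*5 = 125, Shaft = 8*4 = 32.
Iteration 4: components of {Cap,Frame,Shaft} -> Bracket = 32*5 = 160.
Iteration 5: no further components; recursion stops.
Total rows emitted: 9.

9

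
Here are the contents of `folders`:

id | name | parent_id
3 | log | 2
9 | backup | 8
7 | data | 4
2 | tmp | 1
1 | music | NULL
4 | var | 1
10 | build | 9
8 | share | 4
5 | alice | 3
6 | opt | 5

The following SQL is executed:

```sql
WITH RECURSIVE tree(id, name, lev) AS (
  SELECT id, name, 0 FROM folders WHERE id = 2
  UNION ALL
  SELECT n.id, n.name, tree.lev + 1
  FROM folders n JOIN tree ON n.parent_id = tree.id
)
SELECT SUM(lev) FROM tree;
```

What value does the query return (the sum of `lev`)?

Base: id=2 (tmp) at lev 0.
Iteration 1: rows with parent_id in {2} -> log (id 3, lev 1).
Iteration 2: rows with parent_id in {3} -> alice (id 5, lev 2).
Iteration 3: rows with parent_id in {5} -> opt (id 6, lev 3).
Iteration 4: no rows with parent_id in {6}; recursion stops.
SUM(lev) = 0 + 1 + 2 + 3 = 6.

6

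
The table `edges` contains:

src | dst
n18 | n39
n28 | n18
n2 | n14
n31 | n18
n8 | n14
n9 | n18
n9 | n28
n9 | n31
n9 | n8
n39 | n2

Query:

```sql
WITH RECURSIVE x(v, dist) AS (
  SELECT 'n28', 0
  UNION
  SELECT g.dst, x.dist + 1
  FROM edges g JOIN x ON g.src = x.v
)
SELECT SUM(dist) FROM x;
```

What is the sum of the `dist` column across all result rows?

10

Base: (n28, dist=0).
Iteration 1: edges from {n28} -> (n18, dist=1).
Iteration 2: edges from {n18} -> (n39, dist=2).
Iteration 3: edges from {n39} -> (n2, dist=3).
Iteration 4: edges from {n2} -> (n14, dist=4).
Iteration 5: no outgoing edges from {n14}; recursion stops.
SUM(dist) = 0 + 1 + 2 + 3 + 4 = 10.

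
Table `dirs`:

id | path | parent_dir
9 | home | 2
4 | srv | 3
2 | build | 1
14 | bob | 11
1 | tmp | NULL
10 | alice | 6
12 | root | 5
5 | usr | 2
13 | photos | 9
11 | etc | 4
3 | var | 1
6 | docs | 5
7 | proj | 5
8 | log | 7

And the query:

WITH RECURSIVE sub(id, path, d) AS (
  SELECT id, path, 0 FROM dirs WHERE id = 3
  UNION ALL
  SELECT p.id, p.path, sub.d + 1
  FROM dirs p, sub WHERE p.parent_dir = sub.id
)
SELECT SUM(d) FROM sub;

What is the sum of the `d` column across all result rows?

Base: id=3 (var) at d 0.
Iteration 1: rows with parent_dir in {3} -> srv (id 4, d 1).
Iteration 2: rows with parent_dir in {4} -> etc (id 11, d 2).
Iteration 3: rows with parent_dir in {11} -> bob (id 14, d 3).
Iteration 4: no rows with parent_dir in {14}; recursion stops.
SUM(d) = 0 + 1 + 2 + 3 = 6.

6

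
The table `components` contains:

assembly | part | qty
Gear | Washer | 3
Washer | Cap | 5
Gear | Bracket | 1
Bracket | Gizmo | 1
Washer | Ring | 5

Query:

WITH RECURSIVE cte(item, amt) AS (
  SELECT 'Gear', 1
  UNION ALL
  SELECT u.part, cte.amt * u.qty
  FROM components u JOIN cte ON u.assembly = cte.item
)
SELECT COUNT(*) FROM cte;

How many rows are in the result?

6

Base: (Gear, amt=1).
Iteration 1: components of {Gear} -> Bracket = 1*1 = 1, Washer = 1*3 = 3.
Iteration 2: components of {Bracket,Washer} -> Cap = 3*5 = 15, Gizmo = 1*1 = 1, Ring = 3*5 = 15.
Iteration 3: no further components; recursion stops.
Total rows emitted: 6.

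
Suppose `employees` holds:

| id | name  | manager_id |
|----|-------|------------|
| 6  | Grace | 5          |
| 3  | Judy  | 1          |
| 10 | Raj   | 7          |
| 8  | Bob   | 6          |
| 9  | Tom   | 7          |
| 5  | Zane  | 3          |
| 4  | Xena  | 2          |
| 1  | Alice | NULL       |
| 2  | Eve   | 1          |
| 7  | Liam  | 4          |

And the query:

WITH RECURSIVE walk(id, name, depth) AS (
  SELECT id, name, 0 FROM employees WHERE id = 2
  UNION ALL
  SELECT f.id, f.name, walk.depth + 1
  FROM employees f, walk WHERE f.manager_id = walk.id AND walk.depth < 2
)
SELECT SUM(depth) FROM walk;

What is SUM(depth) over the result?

Base: id=2 (Eve) at depth 0.
Iteration 1: rows with manager_id in {2} -> Xena (id 4, depth 1).
Iteration 2: rows with manager_id in {4} -> Liam (id 7, depth 2).
Iteration 3: depth < 2 fails for all current rows; recursion stops.
SUM(depth) = 0 + 1 + 2 = 3.

3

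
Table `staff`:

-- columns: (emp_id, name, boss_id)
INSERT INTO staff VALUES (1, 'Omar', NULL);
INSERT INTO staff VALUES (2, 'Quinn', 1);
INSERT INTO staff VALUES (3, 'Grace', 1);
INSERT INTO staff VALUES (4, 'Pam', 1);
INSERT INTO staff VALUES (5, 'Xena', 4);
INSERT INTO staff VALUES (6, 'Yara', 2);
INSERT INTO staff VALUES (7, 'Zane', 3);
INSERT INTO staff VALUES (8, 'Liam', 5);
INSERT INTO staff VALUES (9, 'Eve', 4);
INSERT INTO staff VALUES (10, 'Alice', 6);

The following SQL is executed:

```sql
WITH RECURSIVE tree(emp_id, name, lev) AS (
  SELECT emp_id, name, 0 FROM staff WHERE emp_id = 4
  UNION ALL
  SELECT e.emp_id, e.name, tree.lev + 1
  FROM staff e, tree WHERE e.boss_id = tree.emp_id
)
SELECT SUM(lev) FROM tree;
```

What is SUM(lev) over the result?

4

Base: emp_id=4 (Pam) at lev 0.
Iteration 1: rows with boss_id in {4} -> Xena (id 5, lev 1), Eve (id 9, lev 1).
Iteration 2: rows with boss_id in {5,9} -> Liam (id 8, lev 2).
Iteration 3: no rows with boss_id in {8}; recursion stops.
SUM(lev) = 0 + 1 + 1 + 2 = 4.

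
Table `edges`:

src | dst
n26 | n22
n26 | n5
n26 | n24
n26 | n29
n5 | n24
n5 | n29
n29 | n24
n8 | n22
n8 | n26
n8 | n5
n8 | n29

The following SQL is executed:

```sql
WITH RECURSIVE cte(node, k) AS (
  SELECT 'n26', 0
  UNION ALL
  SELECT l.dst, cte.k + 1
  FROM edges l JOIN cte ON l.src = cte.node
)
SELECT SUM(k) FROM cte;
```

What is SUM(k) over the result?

13

Base: (n26, k=0).
Iteration 1: edges from {n26} -> (n22, k=1), (n24, k=1), (n29, k=1), (n5, k=1).
Iteration 2: edges from {n22,n24,n29,n5} -> (n24, k=2) x2, (n29, k=2). [UNION ALL keeps all 3 new rows, including repeats]
Iteration 3: edges from {n24,n29} -> (n24, k=3).
Iteration 4: no outgoing edges from {n24}; recursion stops.
SUM(k) = 0 + 1 + 1 + 1 + 1 + 2 + 2 + 2 + 3 = 13.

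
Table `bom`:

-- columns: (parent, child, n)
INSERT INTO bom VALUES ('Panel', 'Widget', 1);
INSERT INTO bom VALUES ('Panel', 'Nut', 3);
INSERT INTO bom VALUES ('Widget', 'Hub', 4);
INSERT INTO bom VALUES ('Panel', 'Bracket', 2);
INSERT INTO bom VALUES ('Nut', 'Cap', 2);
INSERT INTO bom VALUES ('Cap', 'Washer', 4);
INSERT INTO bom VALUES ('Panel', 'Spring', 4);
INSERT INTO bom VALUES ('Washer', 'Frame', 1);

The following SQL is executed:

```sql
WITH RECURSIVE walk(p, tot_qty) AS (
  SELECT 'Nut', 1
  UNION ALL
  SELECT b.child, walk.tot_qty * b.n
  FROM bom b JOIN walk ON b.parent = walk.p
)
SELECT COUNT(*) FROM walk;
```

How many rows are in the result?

4

Base: (Nut, tot_qty=1).
Iteration 1: components of {Nut} -> Cap = 1*2 = 2.
Iteration 2: components of {Cap} -> Washer = 2*4 = 8.
Iteration 3: components of {Washer} -> Frame = 8*1 = 8.
Iteration 4: no further components; recursion stops.
Total rows emitted: 4.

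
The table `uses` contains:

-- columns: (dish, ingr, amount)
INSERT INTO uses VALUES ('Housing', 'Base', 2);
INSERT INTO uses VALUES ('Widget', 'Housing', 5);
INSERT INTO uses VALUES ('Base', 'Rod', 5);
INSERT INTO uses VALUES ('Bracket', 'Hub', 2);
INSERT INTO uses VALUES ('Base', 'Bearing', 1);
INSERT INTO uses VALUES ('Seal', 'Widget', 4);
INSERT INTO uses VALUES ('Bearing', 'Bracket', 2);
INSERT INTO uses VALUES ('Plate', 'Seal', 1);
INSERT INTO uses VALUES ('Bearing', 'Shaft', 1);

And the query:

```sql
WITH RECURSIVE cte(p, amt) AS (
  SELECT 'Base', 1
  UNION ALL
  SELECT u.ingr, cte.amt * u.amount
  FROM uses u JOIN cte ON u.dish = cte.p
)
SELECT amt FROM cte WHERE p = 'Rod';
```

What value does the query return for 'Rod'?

Base: (Base, amt=1).
Iteration 1: components of {Base} -> Bearing = 1*1 = 1, Rod = 1*5 = 5.
Iteration 2: components of {Bearing,Rod} -> Bracket = 1*2 = 2, Shaft = 1*1 = 1.
Iteration 3: components of {Bracket,Shaft} -> Hub = 2*2 = 4.
Iteration 4: no further components; recursion stops.

5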